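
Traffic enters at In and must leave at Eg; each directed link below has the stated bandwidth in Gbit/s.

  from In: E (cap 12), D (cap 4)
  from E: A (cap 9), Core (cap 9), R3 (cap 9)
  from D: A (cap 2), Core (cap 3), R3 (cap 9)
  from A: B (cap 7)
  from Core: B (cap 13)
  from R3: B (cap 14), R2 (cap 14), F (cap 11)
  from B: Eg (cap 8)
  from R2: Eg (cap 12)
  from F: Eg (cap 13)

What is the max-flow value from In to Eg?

16

Augment In→E→A→B→Eg: bottleneck 7, flow now 7.
Augment In→E→Core→B→Eg: bottleneck 1, flow now 8.
Augment In→E→R3→R2→Eg: bottleneck 4, flow now 12.
Augment In→D→R3→R2→Eg: bottleneck 4, flow now 16.
No augmenting path remains; maximum flow = 16.
In the residual graph, reachable from In: {In}.
Min-cut edges: In→E (12), In→D (4); capacity 12 + 4 = 16.
This cut is saturated, so no flow can exceed 16.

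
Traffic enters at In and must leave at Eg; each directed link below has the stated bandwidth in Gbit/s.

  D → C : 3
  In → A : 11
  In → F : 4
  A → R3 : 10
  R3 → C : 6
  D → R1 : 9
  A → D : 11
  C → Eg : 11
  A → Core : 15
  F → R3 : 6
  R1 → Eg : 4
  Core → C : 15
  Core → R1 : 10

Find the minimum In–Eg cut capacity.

Augment In→A→D→C→Eg: bottleneck 3, flow now 3.
Augment In→A→D→R1→Eg: bottleneck 4, flow now 7.
Augment In→A→Core→C→Eg: bottleneck 4, flow now 11.
Augment In→F→R3→C→Eg: bottleneck 4, flow now 15.
No augmenting path remains; maximum flow = 15.
By max-flow min-cut, the minimum cut capacity equals the max flow.
In the residual graph, reachable from In: {In}.
Min-cut edges: In→A (11), In→F (4); capacity 11 + 4 = 15.

15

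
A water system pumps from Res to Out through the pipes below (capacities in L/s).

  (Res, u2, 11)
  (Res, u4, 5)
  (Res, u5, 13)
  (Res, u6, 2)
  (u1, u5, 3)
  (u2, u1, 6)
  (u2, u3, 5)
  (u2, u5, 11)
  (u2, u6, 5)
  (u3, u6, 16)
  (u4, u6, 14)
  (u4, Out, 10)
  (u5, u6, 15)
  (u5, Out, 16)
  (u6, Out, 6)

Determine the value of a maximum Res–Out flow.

27

Augment Res→u4→Out: bottleneck 5, flow now 5.
Augment Res→u5→Out: bottleneck 13, flow now 18.
Augment Res→u6→Out: bottleneck 2, flow now 20.
Augment Res→u2→u5→Out: bottleneck 3, flow now 23.
Augment Res→u2→u6→Out: bottleneck 4, flow now 27.
No augmenting path remains; maximum flow = 27.
In the residual graph, reachable from Res: {Res, u1, u2, u3, u5, u6}.
Min-cut edges: Res→u4 (5), u5→Out (16), u6→Out (6); capacity 5 + 16 + 6 = 27.
This cut is saturated, so no flow can exceed 27.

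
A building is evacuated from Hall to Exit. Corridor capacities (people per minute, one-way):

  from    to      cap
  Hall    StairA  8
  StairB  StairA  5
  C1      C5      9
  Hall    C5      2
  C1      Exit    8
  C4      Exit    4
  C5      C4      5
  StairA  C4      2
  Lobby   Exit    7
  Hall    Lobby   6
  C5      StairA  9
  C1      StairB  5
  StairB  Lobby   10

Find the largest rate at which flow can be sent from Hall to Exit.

10

Augment Hall→Lobby→Exit: bottleneck 6, flow now 6.
Augment Hall→C5→C4→Exit: bottleneck 2, flow now 8.
Augment Hall→StairA→C4→Exit: bottleneck 2, flow now 10.
No augmenting path remains; maximum flow = 10.
In the residual graph, reachable from Hall: {Hall, StairA}.
Min-cut edges: Hall→C5 (2), Hall→Lobby (6), StairA→C4 (2); capacity 2 + 6 + 2 = 10.
This cut is saturated, so no flow can exceed 10.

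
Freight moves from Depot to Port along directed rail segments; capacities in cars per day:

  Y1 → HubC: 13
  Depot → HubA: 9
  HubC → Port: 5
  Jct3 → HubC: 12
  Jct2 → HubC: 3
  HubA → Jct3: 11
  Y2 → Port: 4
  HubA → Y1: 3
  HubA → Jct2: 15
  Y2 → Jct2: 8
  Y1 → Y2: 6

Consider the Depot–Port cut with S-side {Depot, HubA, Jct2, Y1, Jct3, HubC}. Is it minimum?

Given cut capacity: 6 + 5 = 11.
Augment Depot→HubA→Jct2→HubC→Port: bottleneck 3, flow now 3.
Augment Depot→HubA→Y1→Y2→Port: bottleneck 3, flow now 6.
Augment Depot→HubA→Jct3→HubC→Port: bottleneck 2, flow now 8.
No augmenting path remains; maximum flow = 8.
In the residual graph, reachable from Depot: {Depot, HubA, Jct2, Jct3, HubC}.
Min-cut edges: HubA→Y1 (3), HubC→Port (5); capacity 3 + 5 = 8.
Cut capacity 11 exceeds the max flow 8, so it is not minimum.

No — its capacity is 11, but the minimum cut has capacity 8.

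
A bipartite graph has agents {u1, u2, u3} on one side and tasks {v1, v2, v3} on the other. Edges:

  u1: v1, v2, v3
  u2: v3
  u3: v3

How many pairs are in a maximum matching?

Unit-capacity flow: source→left, listed edges, right→sink; max matching = max flow.
Augmenting path u1→v1 (+1); matched 1.
Augmenting path u2→v3 (+1); matched 2.
No augmenting path remains; maximum matching = 2.
König certificate: {u1, v3} is a vertex cover of size 2 (every listed pair touches it), so no matching can be larger.

2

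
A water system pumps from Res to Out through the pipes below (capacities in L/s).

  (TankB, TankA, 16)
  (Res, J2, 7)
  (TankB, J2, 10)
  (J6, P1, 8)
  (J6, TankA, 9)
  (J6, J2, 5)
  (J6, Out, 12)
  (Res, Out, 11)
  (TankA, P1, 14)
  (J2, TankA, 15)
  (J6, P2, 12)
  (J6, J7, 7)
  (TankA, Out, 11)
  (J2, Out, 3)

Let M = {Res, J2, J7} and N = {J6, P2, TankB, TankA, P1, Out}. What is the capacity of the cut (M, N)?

29

Edges leaving {Res, J2, J7}: Res→Out (11), J2→TankA (15), J2→Out (3).
Cut capacity = 11 + 15 + 3 = 29.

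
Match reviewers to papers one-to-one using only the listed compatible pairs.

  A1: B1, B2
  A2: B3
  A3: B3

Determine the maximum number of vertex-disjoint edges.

2

Unit-capacity flow: source→left, listed edges, right→sink; max matching = max flow.
Augmenting path A1→B1 (+1); matched 1.
Augmenting path A2→B3 (+1); matched 2.
No augmenting path remains; maximum matching = 2.
König certificate: {A1, B3} is a vertex cover of size 2 (every listed pair touches it), so no matching can be larger.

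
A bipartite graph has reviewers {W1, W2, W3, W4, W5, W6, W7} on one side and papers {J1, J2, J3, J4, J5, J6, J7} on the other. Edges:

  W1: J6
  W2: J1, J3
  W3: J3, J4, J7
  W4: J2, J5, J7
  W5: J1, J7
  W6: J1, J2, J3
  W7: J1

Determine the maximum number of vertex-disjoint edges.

Unit-capacity flow: source→left, listed edges, right→sink; max matching = max flow.
Augmenting path W1→J6 (+1); matched 1.
Augmenting path W2→J1 (+1); matched 2.
Augmenting path W3→J3 (+1); matched 3.
Augmenting path W4→J2 (+1); matched 4.
Augmenting path W5→J7 (+1); matched 5.
Augmenting path W6→J2→W4→J5 (+1); matched 6.
Augmenting path W7→J1→W2→J3→W3→J4 (+1); matched 7.
No augmenting path remains; maximum matching = 7.
König certificate: {W1, W2, W3, W4, W5, W6, W7} is a vertex cover of size 7 (every listed pair touches it), so no matching can be larger.

7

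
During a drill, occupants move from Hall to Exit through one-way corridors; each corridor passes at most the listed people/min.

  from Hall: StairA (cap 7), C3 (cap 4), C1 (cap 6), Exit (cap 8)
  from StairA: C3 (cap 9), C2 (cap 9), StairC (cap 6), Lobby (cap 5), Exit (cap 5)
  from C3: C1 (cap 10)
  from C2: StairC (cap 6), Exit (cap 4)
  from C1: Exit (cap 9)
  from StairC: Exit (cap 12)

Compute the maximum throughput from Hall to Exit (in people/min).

24

Augment Hall→Exit: bottleneck 8, flow now 8.
Augment Hall→StairA→Exit: bottleneck 5, flow now 13.
Augment Hall→C1→Exit: bottleneck 6, flow now 19.
Augment Hall→StairA→C2→Exit: bottleneck 2, flow now 21.
Augment Hall→C3→C1→Exit: bottleneck 3, flow now 24.
No augmenting path remains; maximum flow = 24.
In the residual graph, reachable from Hall: {Hall, C3, C1}.
Min-cut edges: Hall→StairA (7), Hall→Exit (8), C1→Exit (9); capacity 7 + 8 + 9 = 24.
This cut is saturated, so no flow can exceed 24.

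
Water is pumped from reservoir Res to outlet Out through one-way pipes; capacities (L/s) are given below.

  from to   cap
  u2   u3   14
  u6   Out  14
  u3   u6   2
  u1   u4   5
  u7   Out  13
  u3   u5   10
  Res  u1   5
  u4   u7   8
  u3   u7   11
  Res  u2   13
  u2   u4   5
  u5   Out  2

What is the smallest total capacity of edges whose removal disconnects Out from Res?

Augment Res→u1→u4→u7→Out: bottleneck 5, flow now 5.
Augment Res→u2→u3→u5→Out: bottleneck 2, flow now 7.
Augment Res→u2→u3→u6→Out: bottleneck 2, flow now 9.
Augment Res→u2→u3→u7→Out: bottleneck 8, flow now 17.
No augmenting path remains; maximum flow = 17.
By max-flow min-cut, the minimum cut capacity equals the max flow.
In the residual graph, reachable from Res: {Res, u1, u2, u3, u4, u5, u7}.
Min-cut edges: u3→u6 (2), u5→Out (2), u7→Out (13); capacity 2 + 2 + 13 = 17.

17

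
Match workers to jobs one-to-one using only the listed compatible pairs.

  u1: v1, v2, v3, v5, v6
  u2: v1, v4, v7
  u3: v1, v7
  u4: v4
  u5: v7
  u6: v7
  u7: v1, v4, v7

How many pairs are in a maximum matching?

Unit-capacity flow: source→left, listed edges, right→sink; max matching = max flow.
Augmenting path u1→v1 (+1); matched 1.
Augmenting path u2→v4 (+1); matched 2.
Augmenting path u3→v7 (+1); matched 3.
Augmenting path u7→v1→u1→v2 (+1); matched 4.
No augmenting path remains; maximum matching = 4.
König certificate: {u1, v1, v4, v7} is a vertex cover of size 4 (every listed pair touches it), so no matching can be larger.

4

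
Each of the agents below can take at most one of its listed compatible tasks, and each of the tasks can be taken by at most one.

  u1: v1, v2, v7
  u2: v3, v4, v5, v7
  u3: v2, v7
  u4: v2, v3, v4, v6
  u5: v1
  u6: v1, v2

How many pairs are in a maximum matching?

5

Unit-capacity flow: source→left, listed edges, right→sink; max matching = max flow.
Augmenting path u1→v1 (+1); matched 1.
Augmenting path u2→v3 (+1); matched 2.
Augmenting path u3→v2 (+1); matched 3.
Augmenting path u4→v4 (+1); matched 4.
Augmenting path u5→v1→u1→v7 (+1); matched 5.
No augmenting path remains; maximum matching = 5.
König certificate: {u2, u4, v1, v2, v7} is a vertex cover of size 5 (every listed pair touches it), so no matching can be larger.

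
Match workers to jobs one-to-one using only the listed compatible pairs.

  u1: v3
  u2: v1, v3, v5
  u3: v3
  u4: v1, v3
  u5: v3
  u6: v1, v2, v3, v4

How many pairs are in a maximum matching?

Unit-capacity flow: source→left, listed edges, right→sink; max matching = max flow.
Augmenting path u1→v3 (+1); matched 1.
Augmenting path u2→v1 (+1); matched 2.
Augmenting path u6→v2 (+1); matched 3.
Augmenting path u4→v1→u2→v5 (+1); matched 4.
No augmenting path remains; maximum matching = 4.
König certificate: {u2, u4, u6, v3} is a vertex cover of size 4 (every listed pair touches it), so no matching can be larger.

4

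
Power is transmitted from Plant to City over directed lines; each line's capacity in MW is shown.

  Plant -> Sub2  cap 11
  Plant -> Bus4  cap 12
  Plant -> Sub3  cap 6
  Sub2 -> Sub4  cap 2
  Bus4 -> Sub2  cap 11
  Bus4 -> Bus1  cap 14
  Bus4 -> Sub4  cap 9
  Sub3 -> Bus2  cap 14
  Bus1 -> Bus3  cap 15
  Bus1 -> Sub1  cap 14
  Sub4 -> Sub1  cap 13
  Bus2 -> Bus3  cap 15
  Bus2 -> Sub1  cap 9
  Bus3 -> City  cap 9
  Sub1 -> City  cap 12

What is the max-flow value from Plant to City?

Augment Plant→Sub2→Sub4→Sub1→City: bottleneck 2, flow now 2.
Augment Plant→Bus4→Bus1→Bus3→City: bottleneck 9, flow now 11.
Augment Plant→Bus4→Bus1→Sub1→City: bottleneck 3, flow now 14.
Augment Plant→Sub3→Bus2→Sub1→City: bottleneck 6, flow now 20.
No augmenting path remains; maximum flow = 20.
In the residual graph, reachable from Plant: {Plant, Sub2}.
Min-cut edges: Plant→Bus4 (12), Plant→Sub3 (6), Sub2→Sub4 (2); capacity 12 + 6 + 2 = 20.
This cut is saturated, so no flow can exceed 20.

20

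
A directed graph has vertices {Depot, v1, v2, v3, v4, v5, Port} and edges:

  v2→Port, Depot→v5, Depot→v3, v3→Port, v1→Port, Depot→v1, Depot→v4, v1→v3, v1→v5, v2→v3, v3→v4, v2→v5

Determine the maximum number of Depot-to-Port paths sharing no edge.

2

Assign every edge capacity 1; by Menger, the answer equals the max flow.
Path Depot→v1→Port (+1); total 1.
Path Depot→v3→Port (+1); total 2.
No residual Depot→Port path; max flow = 2.
Certifying cut of size 2: {Depot→v1, Depot→v3}.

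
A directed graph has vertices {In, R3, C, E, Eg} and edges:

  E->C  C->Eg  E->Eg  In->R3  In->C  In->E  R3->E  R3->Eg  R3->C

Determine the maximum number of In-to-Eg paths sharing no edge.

Assign every edge capacity 1; by Menger, the answer equals the max flow.
Path In→R3→Eg (+1); total 1.
Path In→C→Eg (+1); total 2.
Path In→E→Eg (+1); total 3.
No residual In→Eg path; max flow = 3.
Certifying cut of size 3: {In→C, In→E, In→R3}.

3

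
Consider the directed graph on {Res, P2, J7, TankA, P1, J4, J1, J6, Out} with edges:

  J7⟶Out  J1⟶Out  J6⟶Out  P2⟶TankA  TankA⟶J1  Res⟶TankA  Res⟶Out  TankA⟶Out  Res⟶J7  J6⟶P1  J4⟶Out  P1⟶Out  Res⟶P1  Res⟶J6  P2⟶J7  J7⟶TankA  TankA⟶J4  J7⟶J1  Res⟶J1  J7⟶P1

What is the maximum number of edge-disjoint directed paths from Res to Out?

Assign every edge capacity 1; by Menger, the answer equals the max flow.
Path Res→Out (+1); total 1.
Path Res→J7→Out (+1); total 2.
Path Res→TankA→Out (+1); total 3.
Path Res→P1→Out (+1); total 4.
Path Res→J1→Out (+1); total 5.
Path Res→J6→Out (+1); total 6.
No residual Res→Out path; max flow = 6.
Certifying cut of size 6: {Res→J1, Res→J6, Res→J7, Res→Out, Res→P1, Res→TankA}.

6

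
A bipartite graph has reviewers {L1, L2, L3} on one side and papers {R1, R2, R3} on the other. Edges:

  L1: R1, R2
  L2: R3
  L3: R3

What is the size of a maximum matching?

Unit-capacity flow: source→left, listed edges, right→sink; max matching = max flow.
Augmenting path L1→R1 (+1); matched 1.
Augmenting path L2→R3 (+1); matched 2.
No augmenting path remains; maximum matching = 2.
König certificate: {L1, R3} is a vertex cover of size 2 (every listed pair touches it), so no matching can be larger.

2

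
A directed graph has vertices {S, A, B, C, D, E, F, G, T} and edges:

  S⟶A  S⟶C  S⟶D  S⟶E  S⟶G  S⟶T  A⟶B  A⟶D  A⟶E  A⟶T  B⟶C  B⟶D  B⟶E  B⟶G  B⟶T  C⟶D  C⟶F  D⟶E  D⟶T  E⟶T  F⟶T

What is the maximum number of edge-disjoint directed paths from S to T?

5

Assign every edge capacity 1; by Menger, the answer equals the max flow.
Path S→T (+1); total 1.
Path S→A→T (+1); total 2.
Path S→D→T (+1); total 3.
Path S→E→T (+1); total 4.
Path S→C→F→T (+1); total 5.
No residual S→T path; max flow = 5.
Certifying cut of size 5: {S→A, S→C, S→D, S→E, S→T}.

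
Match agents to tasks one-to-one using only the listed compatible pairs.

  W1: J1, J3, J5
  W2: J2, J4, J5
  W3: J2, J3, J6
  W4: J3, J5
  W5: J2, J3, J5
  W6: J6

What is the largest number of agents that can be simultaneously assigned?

Unit-capacity flow: source→left, listed edges, right→sink; max matching = max flow.
Augmenting path W1→J1 (+1); matched 1.
Augmenting path W2→J2 (+1); matched 2.
Augmenting path W3→J3 (+1); matched 3.
Augmenting path W4→J5 (+1); matched 4.
Augmenting path W6→J6 (+1); matched 5.
Augmenting path W5→J2→W2→J4 (+1); matched 6.
No augmenting path remains; maximum matching = 6.
König certificate: {W1, W2, W3, W4, W5, W6} is a vertex cover of size 6 (every listed pair touches it), so no matching can be larger.

6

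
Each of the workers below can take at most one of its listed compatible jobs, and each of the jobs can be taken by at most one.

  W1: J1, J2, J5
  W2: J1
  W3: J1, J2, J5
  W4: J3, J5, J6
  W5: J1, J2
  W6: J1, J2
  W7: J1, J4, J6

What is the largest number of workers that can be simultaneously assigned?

Unit-capacity flow: source→left, listed edges, right→sink; max matching = max flow.
Augmenting path W1→J1 (+1); matched 1.
Augmenting path W3→J2 (+1); matched 2.
Augmenting path W4→J3 (+1); matched 3.
Augmenting path W7→J4 (+1); matched 4.
Augmenting path W2→J1→W1→J5 (+1); matched 5.
No augmenting path remains; maximum matching = 5.
König certificate: {W4, W7, J1, J2, J5} is a vertex cover of size 5 (every listed pair touches it), so no matching can be larger.

5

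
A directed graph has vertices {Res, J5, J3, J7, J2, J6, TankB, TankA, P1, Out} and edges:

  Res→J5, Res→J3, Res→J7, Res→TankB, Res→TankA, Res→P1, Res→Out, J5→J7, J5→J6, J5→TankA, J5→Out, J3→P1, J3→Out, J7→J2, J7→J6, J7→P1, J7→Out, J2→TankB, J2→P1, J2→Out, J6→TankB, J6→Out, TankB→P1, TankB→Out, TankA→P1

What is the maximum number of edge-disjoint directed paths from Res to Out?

5

Assign every edge capacity 1; by Menger, the answer equals the max flow.
Path Res→Out (+1); total 1.
Path Res→J5→Out (+1); total 2.
Path Res→J3→Out (+1); total 3.
Path Res→J7→Out (+1); total 4.
Path Res→TankB→Out (+1); total 5.
No residual Res→Out path; max flow = 5.
Certifying cut of size 5: {Res→J3, Res→J5, Res→J7, Res→Out, Res→TankB}.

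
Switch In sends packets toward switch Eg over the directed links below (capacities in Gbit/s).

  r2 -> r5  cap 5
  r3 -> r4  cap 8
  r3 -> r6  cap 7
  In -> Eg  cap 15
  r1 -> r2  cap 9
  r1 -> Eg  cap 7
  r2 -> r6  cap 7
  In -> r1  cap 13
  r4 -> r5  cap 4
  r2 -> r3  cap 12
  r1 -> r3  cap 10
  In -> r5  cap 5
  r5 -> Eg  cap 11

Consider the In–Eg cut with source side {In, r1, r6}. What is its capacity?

Edges leaving {In, r1, r6}: In→r5 (5), In→Eg (15), r1→r2 (9), r1→r3 (10), r1→Eg (7).
Cut capacity = 5 + 15 + 9 + 10 + 7 = 46.

46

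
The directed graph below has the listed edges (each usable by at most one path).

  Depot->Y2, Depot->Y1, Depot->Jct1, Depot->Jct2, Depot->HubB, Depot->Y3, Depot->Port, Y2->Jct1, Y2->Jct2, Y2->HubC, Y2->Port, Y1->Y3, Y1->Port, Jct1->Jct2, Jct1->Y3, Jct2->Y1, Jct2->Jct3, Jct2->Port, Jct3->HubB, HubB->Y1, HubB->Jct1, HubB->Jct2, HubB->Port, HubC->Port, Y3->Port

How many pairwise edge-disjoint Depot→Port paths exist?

6

Assign every edge capacity 1; by Menger, the answer equals the max flow.
Path Depot→Port (+1); total 1.
Path Depot→Y2→Port (+1); total 2.
Path Depot→Y1→Port (+1); total 3.
Path Depot→Jct2→Port (+1); total 4.
Path Depot→HubB→Port (+1); total 5.
Path Depot→Y3→Port (+1); total 6.
No residual Depot→Port path; max flow = 6.
Certifying cut of size 6: {Depot→Port, Depot→Y2, HubB→Port, Jct2→Port, Y1→Port, Y3→Port}.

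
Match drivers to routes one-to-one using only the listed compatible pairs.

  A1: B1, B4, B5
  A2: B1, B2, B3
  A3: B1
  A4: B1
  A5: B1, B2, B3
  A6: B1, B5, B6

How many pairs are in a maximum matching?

Unit-capacity flow: source→left, listed edges, right→sink; max matching = max flow.
Augmenting path A1→B1 (+1); matched 1.
Augmenting path A2→B2 (+1); matched 2.
Augmenting path A5→B3 (+1); matched 3.
Augmenting path A6→B5 (+1); matched 4.
Augmenting path A3→B1→A1→B4 (+1); matched 5.
No augmenting path remains; maximum matching = 5.
König certificate: {A1, A2, A5, A6, B1} is a vertex cover of size 5 (every listed pair touches it), so no matching can be larger.

5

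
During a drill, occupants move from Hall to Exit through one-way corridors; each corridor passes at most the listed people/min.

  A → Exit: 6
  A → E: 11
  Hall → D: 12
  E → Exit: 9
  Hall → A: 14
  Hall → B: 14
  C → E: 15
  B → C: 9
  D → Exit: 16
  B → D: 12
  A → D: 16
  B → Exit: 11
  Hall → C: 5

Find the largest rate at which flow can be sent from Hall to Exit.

42

Augment Hall→A→Exit: bottleneck 6, flow now 6.
Augment Hall→B→Exit: bottleneck 11, flow now 17.
Augment Hall→D→Exit: bottleneck 12, flow now 29.
Augment Hall→A→D→Exit: bottleneck 4, flow now 33.
Augment Hall→A→E→Exit: bottleneck 4, flow now 37.
Augment Hall→C→E→Exit: bottleneck 5, flow now 42.
No augmenting path remains; maximum flow = 42.
In the residual graph, reachable from Hall: {Hall, A, B, C, D, E}.
Min-cut edges: A→Exit (6), B→Exit (11), D→Exit (16), E→Exit (9); capacity 6 + 11 + 16 + 9 = 42.
This cut is saturated, so no flow can exceed 42.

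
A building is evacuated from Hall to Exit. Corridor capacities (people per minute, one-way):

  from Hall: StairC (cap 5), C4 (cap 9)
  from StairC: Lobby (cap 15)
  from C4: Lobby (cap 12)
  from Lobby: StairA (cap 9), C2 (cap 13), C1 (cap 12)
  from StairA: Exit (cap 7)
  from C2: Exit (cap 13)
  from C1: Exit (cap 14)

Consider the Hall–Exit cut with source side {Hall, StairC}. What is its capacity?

24

Edges leaving {Hall, StairC}: Hall→C4 (9), StairC→Lobby (15).
Cut capacity = 9 + 15 = 24.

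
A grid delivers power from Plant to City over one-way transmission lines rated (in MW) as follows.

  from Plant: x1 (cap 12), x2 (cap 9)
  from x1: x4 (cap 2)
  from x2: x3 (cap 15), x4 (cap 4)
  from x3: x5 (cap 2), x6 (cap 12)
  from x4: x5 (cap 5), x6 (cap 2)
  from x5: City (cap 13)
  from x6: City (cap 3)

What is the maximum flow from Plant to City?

Augment Plant→x1→x4→x5→City: bottleneck 2, flow now 2.
Augment Plant→x2→x3→x5→City: bottleneck 2, flow now 4.
Augment Plant→x2→x3→x6→City: bottleneck 3, flow now 7.
Augment Plant→x2→x4→x5→City: bottleneck 3, flow now 10.
No augmenting path remains; maximum flow = 10.
In the residual graph, reachable from Plant: {Plant, x1, x2, x3, x4, x6}.
Min-cut edges: x3→x5 (2), x4→x5 (5), x6→City (3); capacity 2 + 5 + 3 = 10.
This cut is saturated, so no flow can exceed 10.

10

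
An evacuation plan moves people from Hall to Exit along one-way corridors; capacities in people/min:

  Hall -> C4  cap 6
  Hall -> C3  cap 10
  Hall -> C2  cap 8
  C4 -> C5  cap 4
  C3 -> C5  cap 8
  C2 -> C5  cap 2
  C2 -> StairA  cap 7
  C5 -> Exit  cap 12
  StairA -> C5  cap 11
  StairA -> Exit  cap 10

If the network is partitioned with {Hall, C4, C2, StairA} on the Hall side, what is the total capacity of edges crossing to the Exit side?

37

Edges leaving {Hall, C4, C2, StairA}: Hall→C3 (10), C4→C5 (4), C2→C5 (2), StairA→C5 (11), StairA→Exit (10).
Cut capacity = 10 + 4 + 2 + 11 + 10 = 37.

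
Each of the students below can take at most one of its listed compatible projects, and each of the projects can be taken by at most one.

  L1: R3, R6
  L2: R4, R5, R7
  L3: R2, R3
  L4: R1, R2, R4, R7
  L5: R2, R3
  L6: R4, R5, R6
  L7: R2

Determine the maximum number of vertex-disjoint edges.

Unit-capacity flow: source→left, listed edges, right→sink; max matching = max flow.
Augmenting path L1→R3 (+1); matched 1.
Augmenting path L2→R4 (+1); matched 2.
Augmenting path L3→R2 (+1); matched 3.
Augmenting path L4→R1 (+1); matched 4.
Augmenting path L6→R5 (+1); matched 5.
Augmenting path L5→R3→L1→R6 (+1); matched 6.
No augmenting path remains; maximum matching = 6.
König certificate: {L1, L2, L4, L6, R2, R3} is a vertex cover of size 6 (every listed pair touches it), so no matching can be larger.

6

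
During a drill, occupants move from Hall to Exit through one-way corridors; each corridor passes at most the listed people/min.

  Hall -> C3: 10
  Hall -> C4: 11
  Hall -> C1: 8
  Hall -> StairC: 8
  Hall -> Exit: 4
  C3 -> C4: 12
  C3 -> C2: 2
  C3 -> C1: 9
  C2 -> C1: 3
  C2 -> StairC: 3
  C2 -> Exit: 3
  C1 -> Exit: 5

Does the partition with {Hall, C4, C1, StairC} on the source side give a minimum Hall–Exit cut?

No — its capacity is 19, but the minimum cut has capacity 11.

Given cut capacity: 10 + 4 + 5 = 19.
Augment Hall→Exit: bottleneck 4, flow now 4.
Augment Hall→C1→Exit: bottleneck 5, flow now 9.
Augment Hall→C3→C2→Exit: bottleneck 2, flow now 11.
No augmenting path remains; maximum flow = 11.
In the residual graph, reachable from Hall: {Hall, C3, C4, C1, StairC}.
Min-cut edges: Hall→Exit (4), C3→C2 (2), C1→Exit (5); capacity 4 + 2 + 5 = 11.
Cut capacity 19 exceeds the max flow 11, so it is not minimum.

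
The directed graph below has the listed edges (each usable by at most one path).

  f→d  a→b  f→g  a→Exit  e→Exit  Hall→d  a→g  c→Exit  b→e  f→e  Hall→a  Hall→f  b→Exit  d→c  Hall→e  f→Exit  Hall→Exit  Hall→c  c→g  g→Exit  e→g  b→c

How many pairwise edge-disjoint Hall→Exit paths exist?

Assign every edge capacity 1; by Menger, the answer equals the max flow.
Path Hall→Exit (+1); total 1.
Path Hall→a→Exit (+1); total 2.
Path Hall→c→Exit (+1); total 3.
Path Hall→e→Exit (+1); total 4.
Path Hall→f→Exit (+1); total 5.
Path Hall→d→c→g→Exit (+1); total 6.
No residual Hall→Exit path; max flow = 6.
Certifying cut of size 6: {Hall→Exit, Hall→a, Hall→c, Hall→d, Hall→e, Hall→f}.

6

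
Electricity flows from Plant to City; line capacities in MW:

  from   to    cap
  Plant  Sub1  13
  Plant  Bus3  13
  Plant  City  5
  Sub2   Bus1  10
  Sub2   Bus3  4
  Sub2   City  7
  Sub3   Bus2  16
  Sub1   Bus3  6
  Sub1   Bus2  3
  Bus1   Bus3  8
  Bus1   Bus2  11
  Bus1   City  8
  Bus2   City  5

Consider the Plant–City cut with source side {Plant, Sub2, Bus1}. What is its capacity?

Edges leaving {Plant, Sub2, Bus1}: Plant→Sub1 (13), Plant→Bus3 (13), Plant→City (5), Sub2→Bus3 (4), Sub2→City (7), Bus1→Bus3 (8), Bus1→Bus2 (11), Bus1→City (8).
Cut capacity = 13 + 13 + 5 + 4 + 7 + 8 + 11 + 8 = 69.

69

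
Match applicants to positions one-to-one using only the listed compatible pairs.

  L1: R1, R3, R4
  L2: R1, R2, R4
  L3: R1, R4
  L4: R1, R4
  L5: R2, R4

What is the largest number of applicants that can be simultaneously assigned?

Unit-capacity flow: source→left, listed edges, right→sink; max matching = max flow.
Augmenting path L1→R1 (+1); matched 1.
Augmenting path L2→R2 (+1); matched 2.
Augmenting path L3→R4 (+1); matched 3.
Augmenting path L4→R1→L1→R3 (+1); matched 4.
No augmenting path remains; maximum matching = 4.
König certificate: {L1, R1, R2, R4} is a vertex cover of size 4 (every listed pair touches it), so no matching can be larger.

4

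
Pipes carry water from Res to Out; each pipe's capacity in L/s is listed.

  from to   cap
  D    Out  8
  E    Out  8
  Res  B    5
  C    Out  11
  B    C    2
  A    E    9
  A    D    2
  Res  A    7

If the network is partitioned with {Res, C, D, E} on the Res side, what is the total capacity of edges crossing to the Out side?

Edges leaving {Res, C, D, E}: Res→A (7), Res→B (5), C→Out (11), D→Out (8), E→Out (8).
Cut capacity = 7 + 5 + 11 + 8 + 8 = 39.

39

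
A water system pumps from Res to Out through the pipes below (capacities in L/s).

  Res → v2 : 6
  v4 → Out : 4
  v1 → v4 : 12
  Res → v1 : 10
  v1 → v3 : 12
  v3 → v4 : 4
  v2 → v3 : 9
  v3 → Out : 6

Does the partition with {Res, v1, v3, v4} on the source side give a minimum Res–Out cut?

No — its capacity is 16, but the minimum cut has capacity 10.

Given cut capacity: 6 + 6 + 4 = 16.
Augment Res→v1→v3→Out: bottleneck 6, flow now 6.
Augment Res→v1→v4→Out: bottleneck 4, flow now 10.
No augmenting path remains; maximum flow = 10.
In the residual graph, reachable from Res: {Res, v1, v2, v3, v4}.
Min-cut edges: v3→Out (6), v4→Out (4); capacity 6 + 4 = 10.
Cut capacity 16 exceeds the max flow 10, so it is not minimum.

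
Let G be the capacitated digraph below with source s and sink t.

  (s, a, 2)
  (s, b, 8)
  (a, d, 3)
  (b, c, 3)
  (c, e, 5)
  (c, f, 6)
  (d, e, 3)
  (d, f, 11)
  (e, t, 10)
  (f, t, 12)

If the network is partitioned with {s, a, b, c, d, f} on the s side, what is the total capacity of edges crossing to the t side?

Edges leaving {s, a, b, c, d, f}: c→e (5), d→e (3), f→t (12).
Cut capacity = 5 + 3 + 12 = 20.

20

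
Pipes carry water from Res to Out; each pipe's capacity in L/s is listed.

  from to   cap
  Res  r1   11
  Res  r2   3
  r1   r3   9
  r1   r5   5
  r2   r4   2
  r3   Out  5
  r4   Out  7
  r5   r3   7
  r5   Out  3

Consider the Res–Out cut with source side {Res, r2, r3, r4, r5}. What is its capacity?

26

Edges leaving {Res, r2, r3, r4, r5}: Res→r1 (11), r3→Out (5), r4→Out (7), r5→Out (3).
Cut capacity = 11 + 5 + 7 + 3 = 26.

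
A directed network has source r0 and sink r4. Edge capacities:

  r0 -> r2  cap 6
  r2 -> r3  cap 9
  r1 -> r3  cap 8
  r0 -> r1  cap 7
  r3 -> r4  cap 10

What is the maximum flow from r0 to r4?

Augment r0→r1→r3→r4: bottleneck 7, flow now 7.
Augment r0→r2→r3→r4: bottleneck 3, flow now 10.
No augmenting path remains; maximum flow = 10.
In the residual graph, reachable from r0: {r0, r1, r2, r3}.
Min-cut edges: r3→r4 (10); capacity 10 = 10.
This cut is saturated, so no flow can exceed 10.

10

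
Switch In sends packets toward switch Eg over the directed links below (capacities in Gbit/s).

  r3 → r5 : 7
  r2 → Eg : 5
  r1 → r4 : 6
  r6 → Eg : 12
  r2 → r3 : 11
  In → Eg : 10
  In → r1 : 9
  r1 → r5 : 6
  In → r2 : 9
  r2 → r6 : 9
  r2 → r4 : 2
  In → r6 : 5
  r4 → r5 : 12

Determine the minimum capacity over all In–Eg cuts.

Augment In→Eg: bottleneck 10, flow now 10.
Augment In→r2→Eg: bottleneck 5, flow now 15.
Augment In→r6→Eg: bottleneck 5, flow now 20.
Augment In→r2→r6→Eg: bottleneck 4, flow now 24.
No augmenting path remains; maximum flow = 24.
By max-flow min-cut, the minimum cut capacity equals the max flow.
In the residual graph, reachable from In: {In, r1, r4, r5}.
Min-cut edges: In→r2 (9), In→r6 (5), In→Eg (10); capacity 9 + 5 + 10 = 24.

24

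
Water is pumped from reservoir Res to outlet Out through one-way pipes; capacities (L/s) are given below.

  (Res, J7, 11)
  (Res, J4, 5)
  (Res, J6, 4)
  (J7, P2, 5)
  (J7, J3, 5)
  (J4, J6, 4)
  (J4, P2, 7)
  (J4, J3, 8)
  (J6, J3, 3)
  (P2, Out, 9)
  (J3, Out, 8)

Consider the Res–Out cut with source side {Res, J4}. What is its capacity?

34

Edges leaving {Res, J4}: Res→J7 (11), Res→J6 (4), J4→J6 (4), J4→P2 (7), J4→J3 (8).
Cut capacity = 11 + 4 + 4 + 7 + 8 = 34.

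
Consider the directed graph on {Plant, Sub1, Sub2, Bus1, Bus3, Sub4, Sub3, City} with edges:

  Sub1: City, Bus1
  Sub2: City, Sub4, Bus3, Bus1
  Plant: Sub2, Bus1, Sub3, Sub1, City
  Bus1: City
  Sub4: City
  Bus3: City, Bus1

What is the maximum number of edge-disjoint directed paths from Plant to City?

Assign every edge capacity 1; by Menger, the answer equals the max flow.
Path Plant→City (+1); total 1.
Path Plant→Sub1→City (+1); total 2.
Path Plant→Sub2→City (+1); total 3.
Path Plant→Bus1→City (+1); total 4.
No residual Plant→City path; max flow = 4.
Certifying cut of size 4: {Plant→Bus1, Plant→City, Plant→Sub1, Plant→Sub2}.

4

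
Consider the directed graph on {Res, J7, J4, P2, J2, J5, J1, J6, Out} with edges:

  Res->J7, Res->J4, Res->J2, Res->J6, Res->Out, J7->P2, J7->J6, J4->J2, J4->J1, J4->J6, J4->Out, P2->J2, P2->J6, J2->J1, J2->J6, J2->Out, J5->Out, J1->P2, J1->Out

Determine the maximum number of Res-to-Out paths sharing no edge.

Assign every edge capacity 1; by Menger, the answer equals the max flow.
Path Res→Out (+1); total 1.
Path Res→J4→Out (+1); total 2.
Path Res→J2→Out (+1); total 3.
Path Res→J7→P2→J2→J1→Out (+1); total 4.
No residual Res→Out path; max flow = 4.
Certifying cut of size 4: {Res→J2, Res→J4, Res→J7, Res→Out}.

4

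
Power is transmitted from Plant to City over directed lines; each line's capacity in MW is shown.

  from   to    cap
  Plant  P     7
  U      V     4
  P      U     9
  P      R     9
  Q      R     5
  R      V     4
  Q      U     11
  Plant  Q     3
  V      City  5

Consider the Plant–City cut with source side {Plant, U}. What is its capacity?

14

Edges leaving {Plant, U}: Plant→P (7), Plant→Q (3), U→V (4).
Cut capacity = 7 + 3 + 4 = 14.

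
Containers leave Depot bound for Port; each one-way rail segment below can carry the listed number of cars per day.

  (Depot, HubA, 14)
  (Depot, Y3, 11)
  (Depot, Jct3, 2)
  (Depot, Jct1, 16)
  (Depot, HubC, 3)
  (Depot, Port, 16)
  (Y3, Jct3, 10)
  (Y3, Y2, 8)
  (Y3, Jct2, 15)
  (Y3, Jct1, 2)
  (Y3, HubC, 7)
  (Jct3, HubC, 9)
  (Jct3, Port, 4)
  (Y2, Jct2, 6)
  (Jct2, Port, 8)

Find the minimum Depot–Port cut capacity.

28

Augment Depot→Port: bottleneck 16, flow now 16.
Augment Depot→Jct3→Port: bottleneck 2, flow now 18.
Augment Depot→Y3→Jct3→Port: bottleneck 2, flow now 20.
Augment Depot→Y3→Jct2→Port: bottleneck 8, flow now 28.
No augmenting path remains; maximum flow = 28.
By max-flow min-cut, the minimum cut capacity equals the max flow.
In the residual graph, reachable from Depot: {Depot, HubA, Y3, Jct3, Y2, Jct2, Jct1, HubC}.
Min-cut edges: Depot→Port (16), Jct3→Port (4), Jct2→Port (8); capacity 16 + 4 + 8 = 28.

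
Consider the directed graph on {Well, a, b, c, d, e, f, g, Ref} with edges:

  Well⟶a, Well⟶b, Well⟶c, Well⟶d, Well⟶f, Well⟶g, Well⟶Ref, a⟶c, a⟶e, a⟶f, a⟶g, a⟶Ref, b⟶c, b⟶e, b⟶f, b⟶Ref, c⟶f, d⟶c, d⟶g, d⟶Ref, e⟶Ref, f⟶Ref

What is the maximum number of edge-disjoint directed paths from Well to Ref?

Assign every edge capacity 1; by Menger, the answer equals the max flow.
Path Well→Ref (+1); total 1.
Path Well→a→Ref (+1); total 2.
Path Well→b→Ref (+1); total 3.
Path Well→d→Ref (+1); total 4.
Path Well→f→Ref (+1); total 5.
No residual Well→Ref path; max flow = 5.
Certifying cut of size 5: {Well→Ref, Well→a, Well→b, Well→d, f→Ref}.

5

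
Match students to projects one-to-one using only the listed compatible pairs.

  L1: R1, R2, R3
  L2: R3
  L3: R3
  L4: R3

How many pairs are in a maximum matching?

2

Unit-capacity flow: source→left, listed edges, right→sink; max matching = max flow.
Augmenting path L1→R1 (+1); matched 1.
Augmenting path L2→R3 (+1); matched 2.
No augmenting path remains; maximum matching = 2.
König certificate: {L1, R3} is a vertex cover of size 2 (every listed pair touches it), so no matching can be larger.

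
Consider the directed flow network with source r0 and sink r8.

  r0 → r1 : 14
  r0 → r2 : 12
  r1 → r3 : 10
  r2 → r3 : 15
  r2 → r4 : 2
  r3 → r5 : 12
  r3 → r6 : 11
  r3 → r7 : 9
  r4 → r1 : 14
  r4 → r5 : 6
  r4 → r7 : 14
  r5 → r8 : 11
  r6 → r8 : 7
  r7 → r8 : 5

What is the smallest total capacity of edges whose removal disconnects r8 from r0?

Augment r0→r1→r3→r5→r8: bottleneck 10, flow now 10.
Augment r0→r2→r3→r5→r8: bottleneck 1, flow now 11.
Augment r0→r2→r3→r6→r8: bottleneck 7, flow now 18.
Augment r0→r2→r3→r7→r8: bottleneck 4, flow now 22.
No augmenting path remains; maximum flow = 22.
By max-flow min-cut, the minimum cut capacity equals the max flow.
In the residual graph, reachable from r0: {r0, r1}.
Min-cut edges: r0→r2 (12), r1→r3 (10); capacity 12 + 10 = 22.

22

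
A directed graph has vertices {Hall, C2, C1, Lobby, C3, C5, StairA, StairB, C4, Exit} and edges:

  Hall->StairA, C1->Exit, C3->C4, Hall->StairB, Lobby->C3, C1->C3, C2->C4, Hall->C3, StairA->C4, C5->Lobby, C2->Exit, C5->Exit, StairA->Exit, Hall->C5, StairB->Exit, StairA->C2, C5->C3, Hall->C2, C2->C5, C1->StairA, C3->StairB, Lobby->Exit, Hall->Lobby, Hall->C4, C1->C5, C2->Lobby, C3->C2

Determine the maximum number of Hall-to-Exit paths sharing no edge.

5

Assign every edge capacity 1; by Menger, the answer equals the max flow.
Path Hall→C2→Exit (+1); total 1.
Path Hall→Lobby→Exit (+1); total 2.
Path Hall→C5→Exit (+1); total 3.
Path Hall→StairA→Exit (+1); total 4.
Path Hall→StairB→Exit (+1); total 5.
No residual Hall→Exit path; max flow = 5.
Certifying cut of size 5: {C2→Exit, C5→Exit, Hall→StairA, Lobby→Exit, StairB→Exit}.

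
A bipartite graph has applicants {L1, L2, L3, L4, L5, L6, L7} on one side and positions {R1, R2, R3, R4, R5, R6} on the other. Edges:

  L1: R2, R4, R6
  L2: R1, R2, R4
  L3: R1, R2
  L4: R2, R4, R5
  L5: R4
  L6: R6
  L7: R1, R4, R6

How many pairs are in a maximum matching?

Unit-capacity flow: source→left, listed edges, right→sink; max matching = max flow.
Augmenting path L1→R2 (+1); matched 1.
Augmenting path L2→R1 (+1); matched 2.
Augmenting path L4→R4 (+1); matched 3.
Augmenting path L6→R6 (+1); matched 4.
Augmenting path L5→R4→L4→R5 (+1); matched 5.
No augmenting path remains; maximum matching = 5.
König certificate: {L4, R1, R2, R4, R6} is a vertex cover of size 5 (every listed pair touches it), so no matching can be larger.

5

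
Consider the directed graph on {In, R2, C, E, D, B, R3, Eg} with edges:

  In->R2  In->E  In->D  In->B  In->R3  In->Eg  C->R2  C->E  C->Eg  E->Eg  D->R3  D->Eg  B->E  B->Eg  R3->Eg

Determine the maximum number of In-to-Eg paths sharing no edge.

5

Assign every edge capacity 1; by Menger, the answer equals the max flow.
Path In→Eg (+1); total 1.
Path In→E→Eg (+1); total 2.
Path In→D→Eg (+1); total 3.
Path In→B→Eg (+1); total 4.
Path In→R3→Eg (+1); total 5.
No residual In→Eg path; max flow = 5.
Certifying cut of size 5: {In→B, In→D, In→E, In→Eg, In→R3}.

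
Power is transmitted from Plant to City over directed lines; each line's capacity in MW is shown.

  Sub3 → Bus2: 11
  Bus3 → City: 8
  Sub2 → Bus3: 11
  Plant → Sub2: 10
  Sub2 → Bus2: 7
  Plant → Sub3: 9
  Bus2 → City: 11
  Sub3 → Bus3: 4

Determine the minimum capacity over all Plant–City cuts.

19

Augment Plant→Sub3→Bus2→City: bottleneck 9, flow now 9.
Augment Plant→Sub2→Bus2→City: bottleneck 2, flow now 11.
Augment Plant→Sub2→Bus3→City: bottleneck 8, flow now 19.
No augmenting path remains; maximum flow = 19.
By max-flow min-cut, the minimum cut capacity equals the max flow.
In the residual graph, reachable from Plant: {Plant}.
Min-cut edges: Plant→Sub3 (9), Plant→Sub2 (10); capacity 9 + 10 = 19.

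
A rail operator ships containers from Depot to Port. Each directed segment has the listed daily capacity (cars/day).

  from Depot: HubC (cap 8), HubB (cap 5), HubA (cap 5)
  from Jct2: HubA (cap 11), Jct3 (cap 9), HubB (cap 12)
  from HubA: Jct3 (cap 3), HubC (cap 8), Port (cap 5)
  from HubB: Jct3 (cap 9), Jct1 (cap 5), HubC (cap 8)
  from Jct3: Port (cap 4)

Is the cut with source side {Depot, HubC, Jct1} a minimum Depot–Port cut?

No — its capacity is 10, but the minimum cut has capacity 9.

Given cut capacity: 5 + 5 = 10.
Augment Depot→HubA→Port: bottleneck 5, flow now 5.
Augment Depot→HubB→Jct3→Port: bottleneck 4, flow now 9.
No augmenting path remains; maximum flow = 9.
In the residual graph, reachable from Depot: {Depot, HubB, HubC, Jct1, Jct3}.
Min-cut edges: Depot→HubA (5), Jct3→Port (4); capacity 5 + 4 = 9.
Cut capacity 10 exceeds the max flow 9, so it is not minimum.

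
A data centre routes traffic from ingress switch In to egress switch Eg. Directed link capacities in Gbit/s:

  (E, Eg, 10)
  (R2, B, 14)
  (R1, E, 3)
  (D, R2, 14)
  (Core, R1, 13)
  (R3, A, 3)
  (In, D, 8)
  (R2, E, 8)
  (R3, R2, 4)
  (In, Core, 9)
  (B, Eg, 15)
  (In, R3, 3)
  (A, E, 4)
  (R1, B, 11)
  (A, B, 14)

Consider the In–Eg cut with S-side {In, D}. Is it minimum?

Given cut capacity: 3 + 9 + 14 = 26.
Augment In→R3→A→E→Eg: bottleneck 3, flow now 3.
Augment In→D→R2→E→Eg: bottleneck 7, flow now 10.
Augment In→D→R2→B→Eg: bottleneck 1, flow now 11.
Augment In→Core→R1→B→Eg: bottleneck 9, flow now 20.
No augmenting path remains; maximum flow = 20.
In the residual graph, reachable from In: {In}.
Min-cut edges: In→R3 (3), In→D (8), In→Core (9); capacity 3 + 8 + 9 = 20.
Cut capacity 26 exceeds the max flow 20, so it is not minimum.

No — its capacity is 26, but the minimum cut has capacity 20.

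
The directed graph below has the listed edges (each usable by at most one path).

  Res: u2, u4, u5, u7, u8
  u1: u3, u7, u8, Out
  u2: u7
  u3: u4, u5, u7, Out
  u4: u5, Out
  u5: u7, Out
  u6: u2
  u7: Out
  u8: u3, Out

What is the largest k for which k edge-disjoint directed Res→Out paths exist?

4

Assign every edge capacity 1; by Menger, the answer equals the max flow.
Path Res→u4→Out (+1); total 1.
Path Res→u5→Out (+1); total 2.
Path Res→u7→Out (+1); total 3.
Path Res→u8→Out (+1); total 4.
No residual Res→Out path; max flow = 4.
Certifying cut of size 4: {Res→u4, Res→u5, Res→u8, u7→Out}.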